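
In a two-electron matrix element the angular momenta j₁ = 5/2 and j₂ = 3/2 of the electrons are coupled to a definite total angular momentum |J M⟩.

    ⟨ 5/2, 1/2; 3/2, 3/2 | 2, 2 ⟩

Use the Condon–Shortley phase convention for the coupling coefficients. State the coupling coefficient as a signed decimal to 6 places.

triangle: 2!*3!*1!/7! = 12/5040
(j±m)!: 3!*2!*3!*0!*4!*0! = 1728
prefactor² = (2J+1)*Δ*N² = 144/7
  k=2: +1/(2!*0!*0!*1!*3!*0!) = 1/12
Σ = 1/12  ⇒  CG² = 144/7*(1/12)² = 1/7
CG = +√(1/7) = +0.377964

+0.377964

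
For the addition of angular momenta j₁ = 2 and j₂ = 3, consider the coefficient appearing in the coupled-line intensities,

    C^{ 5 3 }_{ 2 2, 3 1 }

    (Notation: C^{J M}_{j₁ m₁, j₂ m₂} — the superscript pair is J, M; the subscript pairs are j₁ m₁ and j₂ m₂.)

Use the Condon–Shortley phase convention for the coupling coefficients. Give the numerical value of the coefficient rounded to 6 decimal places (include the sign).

j₁+j₂−J=0  J+j₁−j₂=4  J−j₁+j₂=6  j₁+j₂+J+1=11
(j₁±m₁, j₂±m₂, J±M) = (4,0,4,2,8,2)
P² = 442368
sum k=0..0:
  [0] +1/1152 = 1/1152
S = 1/1152
C² = P²·S² = 1/3 ; C = +0.577350

+√(1/3) = +0.577350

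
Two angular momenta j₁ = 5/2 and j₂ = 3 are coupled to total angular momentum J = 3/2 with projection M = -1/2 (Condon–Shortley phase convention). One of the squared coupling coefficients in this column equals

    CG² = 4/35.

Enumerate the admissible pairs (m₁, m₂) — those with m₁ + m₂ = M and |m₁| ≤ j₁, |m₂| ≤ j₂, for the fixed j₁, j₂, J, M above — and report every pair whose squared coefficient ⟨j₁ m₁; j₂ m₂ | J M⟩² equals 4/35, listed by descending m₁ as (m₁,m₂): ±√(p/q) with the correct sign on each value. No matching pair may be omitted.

(-1/2,0): +√(4/35)

Admissible pairs with m₁+m₂ = M = -1/2: (-5/2,2), (-3/2,1), (-1/2,0), (1/2,-1), (3/2,-2), (5/2,-3)
  (m₁,m₂)=(5/2,-3): CG² = 5/14, CG = +√(5/14)
  (m₁,m₂)=(3/2,-2): CG² = 1/21, CG = −√(1/21)
  (m₁,m₂)=(1/2,-1): CG² = 1/105, CG = −√(1/105)
  (m₁,m₂)=(-1/2,0): CG² = 4/35, CG = +√(4/35)   ← matches the target
  (m₁,m₂)=(-3/2,1): CG² = 7/30, CG = −√(7/30)
  (m₁,m₂)=(-5/2,2): CG² = 5/21, CG = +√(5/21)
Pairs with CG² = 4/35: (-1/2,0): +√(4/35)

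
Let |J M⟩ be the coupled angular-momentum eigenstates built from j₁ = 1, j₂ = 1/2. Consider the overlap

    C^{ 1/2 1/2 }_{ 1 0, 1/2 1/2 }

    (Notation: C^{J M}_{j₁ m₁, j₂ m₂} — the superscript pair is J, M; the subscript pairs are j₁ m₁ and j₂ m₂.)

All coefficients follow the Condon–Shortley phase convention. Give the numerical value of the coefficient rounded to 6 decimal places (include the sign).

-0.577350

triangle: 1!×1!×0!/3! = 1/6
(j±m)!: 1!×1!×1!×0!×1!×0! = 1
prefactor² = (2J+1)×Δ×N² = 1/3
  k=1: −1/(1!×0!×0!×0!×1!×0!) = -1
Σ = -1  ⇒  CG² = 1/3×(-1)² = 1/3
CG = −√(1/3) = -0.577350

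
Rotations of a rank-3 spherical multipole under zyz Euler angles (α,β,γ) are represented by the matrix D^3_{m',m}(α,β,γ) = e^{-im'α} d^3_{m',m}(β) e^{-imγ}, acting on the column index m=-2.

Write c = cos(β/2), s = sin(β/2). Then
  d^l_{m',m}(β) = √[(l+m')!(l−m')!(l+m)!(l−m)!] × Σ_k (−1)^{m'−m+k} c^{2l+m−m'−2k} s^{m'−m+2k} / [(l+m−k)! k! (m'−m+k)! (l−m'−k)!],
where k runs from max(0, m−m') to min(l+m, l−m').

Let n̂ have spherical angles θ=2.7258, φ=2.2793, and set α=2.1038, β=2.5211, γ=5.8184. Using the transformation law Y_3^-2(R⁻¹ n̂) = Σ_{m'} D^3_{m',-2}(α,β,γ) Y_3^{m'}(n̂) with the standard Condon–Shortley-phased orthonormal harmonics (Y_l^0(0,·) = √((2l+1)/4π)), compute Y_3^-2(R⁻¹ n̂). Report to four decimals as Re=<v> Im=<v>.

Need the full column D^3_{m',-2} for m'=−3..3 at α=2.1038, β=2.5211, γ=5.8184.
cos(β/2)=0.305293, sin(β/2)=0.952258
d^3_{-3,-2}: single k=1 term ⇒ +0.006186;  D = +0.003839-0.004851i
d^3_{-2,-2}: k∈[0..1] ⇒ +0.000810 -0.039387 = -0.038577;  D = +0.038218+0.005247i
d^3_{-1,-2}: k∈[0..1] ⇒ -0.007986 +0.155398 = +0.147412;  D = +0.056938+0.135972i
d^3_{0,-2}: k∈[0..1] ⇒ +0.043146 -0.419773 = -0.376627;  D = -0.225290+0.301815i
d^3_{1,-2}: k∈[0..1] ⇒ -0.155398 +0.755947 = +0.600549;  D = -0.597035-0.064866i
d^3_{2,-2}: k∈[0..1] ⇒ +0.383198 -0.745639 = -0.362441;  D = -0.149370-0.330231i
d^3_{3,-2}: single k=0 term ⇒ -0.585554;  D = -0.336888+0.478936i
Y_3^{m'}(θ=2.7258,φ=2.2793) and Σ D·Y over m':
  (+0.0038-0.0049i)·(+0.0234-0.0145i)  (+0.0382+0.0052i)·(+0.0234-0.1507i)  (+0.0569+0.1360i)·(-0.2705-0.3156i)  (-0.2253+0.3018i)·(-0.4043+0.0000i)  (-0.5970-0.0649i)·(+0.2705-0.3156i)  (-0.1494-0.3302i)·(+0.0234+0.1507i)  (-0.3369+0.4789i)·(-0.0234-0.0145i)
Y_3^-2(R⁻¹ n̂) = -0.000560-0.048221i

Re=-0.0006 Im=-0.0482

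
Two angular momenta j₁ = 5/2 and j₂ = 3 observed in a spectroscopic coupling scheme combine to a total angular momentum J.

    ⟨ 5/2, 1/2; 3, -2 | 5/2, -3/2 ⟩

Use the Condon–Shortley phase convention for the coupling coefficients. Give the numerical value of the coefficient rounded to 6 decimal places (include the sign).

j₁+j₂−J=3  J+j₁−j₂=2  J−j₁+j₂=3  j₁+j₂+J+1=9
(j₁±m₁, j₂±m₂, J±M) = (3,2,1,5,1,4)
P² = 288/7
sum k=0..1:
  [0] +1/24 = 1/24
  [1] −1/12 = -1/12
S = -1/24
C² = P²·S² = 1/14 ; C = -0.267261

−√(1/14) = -0.267261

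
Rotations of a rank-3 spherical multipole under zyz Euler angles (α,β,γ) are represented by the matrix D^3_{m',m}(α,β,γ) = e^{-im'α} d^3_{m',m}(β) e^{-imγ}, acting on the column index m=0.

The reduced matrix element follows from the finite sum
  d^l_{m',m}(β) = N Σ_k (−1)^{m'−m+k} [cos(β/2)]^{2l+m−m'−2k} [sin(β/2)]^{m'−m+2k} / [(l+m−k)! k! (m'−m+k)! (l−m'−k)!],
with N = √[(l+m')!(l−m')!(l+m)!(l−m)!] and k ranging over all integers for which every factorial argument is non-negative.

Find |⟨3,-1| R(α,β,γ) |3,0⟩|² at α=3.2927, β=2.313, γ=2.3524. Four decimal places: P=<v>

D^3_{-1,0}(3.2927,2.3130,2.3524) = e^{-i·-1·3.2927}·d^3_{-1,0}(2.3130)·e^{-i·0·2.3524}. Compute d first:
c=cos(2.313000/2)=0.402546, s=sin(2.313000/2)=0.915400; N=√[2·24·6·6]=41.569219
The bounds max(0,m−m')=1 and min(l+m,l−m')=3 give 3 terms
  k=1: (−1)^0·41.5692/(12)·0.4025^5·0.9154^1 = +0.033518
  k=2: (−1)^1·41.5692/(4)·0.4025^3·0.9154^3 = -0.519985
  k=3: (−1)^2·41.5692/(12)·0.4025^1·0.9154^5 = +0.896314
d^3_{-1,0}(2.3130) = +0.033518 -0.519985 +0.896314 = +0.409847
|D^3_{-1,0}|² = |d^3_{-1,0}(β)|² = (+0.409847)² = 0.167975 (the z-rotation phases have unit modulus)

P=0.1680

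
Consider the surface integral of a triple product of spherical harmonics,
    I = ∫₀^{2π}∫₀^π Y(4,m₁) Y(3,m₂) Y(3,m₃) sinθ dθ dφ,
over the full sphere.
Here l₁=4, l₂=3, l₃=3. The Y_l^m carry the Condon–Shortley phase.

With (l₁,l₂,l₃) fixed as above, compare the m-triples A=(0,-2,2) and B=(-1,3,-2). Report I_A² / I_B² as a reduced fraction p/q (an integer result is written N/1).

Same 4,3,3: normalisation and zero-m 3j drop out of the ratio.
A: Δ: 4! 4! 2! / 11! → 1/34650; sum: t=0:+1/576 t=1:−1/72 = -7/576; 3j²(4 3 3; 0 -2 2) = Δ·Π!·Σ² = 7/198  (sign +1)
B: Δ: 4! 4! 2! / 11! → 1/34650; sum: t=4:+1/288 = 1/288; 3j²(4 3 3; -1 3 -2) = Δ·Π!·Σ² = 5/231  (sign -1)
I_A²/I_B² = (7/198)/(5/231) = 49/30

49/30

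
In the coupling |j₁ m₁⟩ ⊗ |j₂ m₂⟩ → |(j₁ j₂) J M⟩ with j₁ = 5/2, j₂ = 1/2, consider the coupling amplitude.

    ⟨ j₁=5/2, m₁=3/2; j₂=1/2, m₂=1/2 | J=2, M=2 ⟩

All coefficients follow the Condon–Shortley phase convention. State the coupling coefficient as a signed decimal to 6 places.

triangle: 1!*4!*0!/6! = 24/720
(j±m)!: 4!*1!*1!*0!*4!*0! = 576
prefactor² = (2J+1)*Δ*N² = 96
  k=1: −1/(1!*0!*0!*0!*4!*0!) = -1/24
Σ = -1/24  ⇒  CG² = 96*(-1/24)² = 1/6
CG = −√(1/6) = -0.408248

−√(1/6) ≈ -0.408248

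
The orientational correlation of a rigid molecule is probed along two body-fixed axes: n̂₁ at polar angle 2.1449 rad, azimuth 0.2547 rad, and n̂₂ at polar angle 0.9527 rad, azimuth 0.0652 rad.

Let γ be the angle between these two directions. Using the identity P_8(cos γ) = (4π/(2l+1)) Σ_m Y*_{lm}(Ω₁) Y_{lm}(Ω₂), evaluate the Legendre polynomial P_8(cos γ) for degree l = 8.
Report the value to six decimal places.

Expand P_8 via completeness: Σ_{m} conj(Y_{8,m}) at Ω₁ times Y_{8,m} at Ω₂ —
  m=-8: Y*=-0.057322+0.113745i  Y=+0.086974-0.049983i  product +0.000700+0.012758i
  m=-7: Y*=+0.069371-0.322141i  Y=+0.256104-0.125740i  product -0.022740-0.091224i
  m=-6: Y*=+0.019237+0.451335i  Y=+0.411630-0.169780i  product +0.084546+0.182517i
  m=-5: Y*=-0.076897-0.250990i  Y=+0.326932-0.110523i  product -0.052880-0.073558i
  m=-4: Y*=-0.089432-0.145216i  Y=-0.057857+0.015441i  product +0.007417+0.007021i
  m=-3: Y*=+0.258695+0.247904i  Y=-0.358289+0.070989i  product -0.110286-0.070457i
  m=-2: Y*=-0.007458-0.004166i  Y=-0.133569+0.017517i  product +0.001069+0.000426i
  m=-1: Y*=-0.334133-0.086993i  Y=+0.308214-0.020124i  product -0.104735-0.020088i
  m=+0: Y*=+0.061058-0.000000i  Y=+0.184593+0.000000i  product +0.011271+0.000000i
  m=+1: Y*=+0.334133-0.086993i  Y=-0.308214-0.020124i  product -0.104735+0.020088i
  m=+2: Y*=-0.007458+0.004166i  Y=-0.133569-0.017517i  product +0.001069-0.000426i
  m=+3: Y*=-0.258695+0.247904i  Y=+0.358289+0.070989i  product -0.110286+0.070457i
  m=+4: Y*=-0.089432+0.145216i  Y=-0.057857-0.015441i  product +0.007417-0.007021i
  m=+5: Y*=+0.076897-0.250990i  Y=-0.326932-0.110523i  product -0.052880+0.073558i
  m=+6: Y*=+0.019237-0.451335i  Y=+0.411630+0.169780i  product +0.084546-0.182517i
  m=+7: Y*=-0.069371-0.322141i  Y=-0.256104-0.125740i  product -0.022740+0.091224i
  m=+8: Y*=-0.057322-0.113745i  Y=+0.086974+0.049983i  product +0.000700-0.012758i
Σ over m = -0.382549-0.000000i; ×(4π/17) → -0.282779-0.000000i. Real part: -0.282779

-0.282779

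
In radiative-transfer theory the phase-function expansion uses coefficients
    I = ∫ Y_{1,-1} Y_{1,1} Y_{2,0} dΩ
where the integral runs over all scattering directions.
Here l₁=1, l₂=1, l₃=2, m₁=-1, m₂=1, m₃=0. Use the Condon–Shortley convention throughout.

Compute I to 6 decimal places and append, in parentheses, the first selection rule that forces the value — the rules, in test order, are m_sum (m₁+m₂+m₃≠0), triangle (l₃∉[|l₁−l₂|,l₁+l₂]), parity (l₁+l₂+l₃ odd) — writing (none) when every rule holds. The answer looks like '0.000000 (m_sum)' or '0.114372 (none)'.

0.126157 (none)

Checks pass: Σm=0; 4 even; l₃=2∈[0,2].
(2·1+1)(2·1+1)(2·2+1) = 45
Δ: 0! 2! 2! / 5! → 1/30
sum: t=0:+1/1 = 1/1
3j²(1 1 2; 0 0 0) = Δ·Π!·Σ² = 2/15  (sign +1)
sum: t=0:+1/4 = 1/4
3j²(1 1 2; -1 1 0) = Δ·Π!·Σ² = 1/30  (sign +1)
combine: 4πI² = 45·2/15·1/30 = 1/5
take √, sign +1: I = 0.12615663
No selection rule forces the value: the integral is nonzero (none).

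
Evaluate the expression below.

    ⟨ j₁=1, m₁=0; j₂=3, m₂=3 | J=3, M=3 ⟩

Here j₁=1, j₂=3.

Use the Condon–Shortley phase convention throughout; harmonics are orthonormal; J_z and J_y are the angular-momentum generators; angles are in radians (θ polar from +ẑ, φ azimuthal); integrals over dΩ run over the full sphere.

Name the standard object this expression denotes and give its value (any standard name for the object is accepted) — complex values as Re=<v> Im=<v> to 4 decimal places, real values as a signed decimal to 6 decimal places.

Clebsch–Gordan coefficient, −√(3/4) ≈ -0.866025

This is a Clebsch–Gordan (vector-coupling) coefficient.
j₁+j₂−J=1  J+j₁−j₂=1  J−j₁+j₂=5  j₁+j₂+J+1=8
(j₁±m₁, j₂±m₂, J±M) = (1,1,6,0,6,0)
P² = 10800
sum k=1..1:
  [1] −1/120 = -1/120
S = -1/120
C² = P²·S² = 3/4 ; C = -0.866025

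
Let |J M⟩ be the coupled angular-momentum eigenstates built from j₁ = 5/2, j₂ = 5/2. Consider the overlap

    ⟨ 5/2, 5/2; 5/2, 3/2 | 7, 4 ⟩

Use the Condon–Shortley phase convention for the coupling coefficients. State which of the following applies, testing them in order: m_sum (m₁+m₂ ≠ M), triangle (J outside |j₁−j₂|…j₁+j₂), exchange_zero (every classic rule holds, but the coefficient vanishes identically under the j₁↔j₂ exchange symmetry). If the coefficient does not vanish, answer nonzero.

m-sum: m₁+m₂ = 5/2+3/2 = 4, M = 4  ✓
triangle: need |j₁−j₂| ≤ J ≤ j₁+j₂, i.e. J ∈ [0, 5]; J = 7 is outside ✗ ⇒ coefficient is 0

triangle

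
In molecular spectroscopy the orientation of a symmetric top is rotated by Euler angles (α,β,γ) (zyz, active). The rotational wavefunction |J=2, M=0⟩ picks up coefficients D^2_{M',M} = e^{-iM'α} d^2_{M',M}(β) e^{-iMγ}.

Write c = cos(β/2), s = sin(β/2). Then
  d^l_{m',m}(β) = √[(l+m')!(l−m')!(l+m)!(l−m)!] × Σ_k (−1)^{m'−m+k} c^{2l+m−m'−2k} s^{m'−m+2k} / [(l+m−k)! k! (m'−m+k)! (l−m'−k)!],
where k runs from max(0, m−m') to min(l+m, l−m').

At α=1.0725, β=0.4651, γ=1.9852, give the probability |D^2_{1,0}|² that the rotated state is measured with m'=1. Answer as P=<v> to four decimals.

D^2_{1,0}(1.0725,0.4651,1.9852) = e^{-i·1·1.0725}·d^2_{1,0}(0.4651)·e^{-i·0·1.9852}. Compute d first:
Half-angle: c=0.973082, s=0.230460. N=√(6·1·2·2)=4.898979
Admissible k: 0..1 (factorial args all ≥0)
  k=0: (−1)^1·4.8990/(2)·0.9731^3·0.2305^1 = -0.520138
  k=1: (−1)^2·4.8990/(2)·0.9731^1·0.2305^3 = +0.029175
d^2_{1,0}(0.4651) = -0.520138 +0.029175 = -0.490963
|D^2_{1,0}|² = |d^2_{1,0}(β)|² = (-0.490963)² = 0.241045 (the z-rotation phases have unit modulus)

P=0.2410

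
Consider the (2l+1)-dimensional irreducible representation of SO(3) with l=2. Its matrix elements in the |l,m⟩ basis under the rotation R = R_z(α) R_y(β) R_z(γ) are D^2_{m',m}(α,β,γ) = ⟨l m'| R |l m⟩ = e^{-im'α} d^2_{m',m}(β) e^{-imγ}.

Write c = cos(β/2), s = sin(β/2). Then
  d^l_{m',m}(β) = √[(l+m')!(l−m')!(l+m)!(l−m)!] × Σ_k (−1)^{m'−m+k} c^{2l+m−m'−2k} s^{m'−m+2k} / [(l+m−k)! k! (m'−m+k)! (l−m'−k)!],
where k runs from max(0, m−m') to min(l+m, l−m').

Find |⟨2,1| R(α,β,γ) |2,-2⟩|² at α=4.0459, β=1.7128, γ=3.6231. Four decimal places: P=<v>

Split into d^2_{1,-2}(β=1.7128) × two z-phases.
Half-angle: c=0.655161, s=0.755489. N=√(6·1·1·24)=12.000000
The bounds max(0,m−m')=0 and min(l+m,l−m')=0 give 1 term
  k=0: (−1)^3·12.0000/(6)·0.6552^1·0.7555^3 = -0.565018
d^2_{1,-2}(1.7128) = -0.565018
|D^2_{1,-2}|² = |d^2_{1,-2}(β)|² = (-0.565018)² = 0.319246 (the z-rotation phases have unit modulus)

P=0.3192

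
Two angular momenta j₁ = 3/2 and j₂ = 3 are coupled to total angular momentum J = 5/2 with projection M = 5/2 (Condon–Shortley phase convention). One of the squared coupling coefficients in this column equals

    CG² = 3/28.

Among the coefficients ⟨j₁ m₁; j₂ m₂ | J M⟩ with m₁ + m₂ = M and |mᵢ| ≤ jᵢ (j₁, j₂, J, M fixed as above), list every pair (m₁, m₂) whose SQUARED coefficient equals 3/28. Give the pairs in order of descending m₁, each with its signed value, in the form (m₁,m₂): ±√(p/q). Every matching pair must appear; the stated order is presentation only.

Admissible pairs with m₁+m₂ = M = 5/2: (-1/2,3), (1/2,2), (3/2,1)
  (m₁,m₂)=(3/2,1): CG² = 3/28, CG = +√(3/28)   ← matches the target
  (m₁,m₂)=(1/2,2): CG² = 5/14, CG = −√(5/14)
  (m₁,m₂)=(-1/2,3): CG² = 15/28, CG = +√(15/28)
Pairs with CG² = 3/28: (3/2,1): +√(3/28)

(3/2,1): +√(3/28)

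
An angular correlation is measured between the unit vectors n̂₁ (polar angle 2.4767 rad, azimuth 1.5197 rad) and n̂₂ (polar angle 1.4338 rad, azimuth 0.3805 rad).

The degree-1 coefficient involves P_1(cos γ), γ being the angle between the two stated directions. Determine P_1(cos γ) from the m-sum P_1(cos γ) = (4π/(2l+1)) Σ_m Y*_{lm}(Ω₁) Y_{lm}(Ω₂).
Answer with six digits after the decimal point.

0.148199

Summing Y*_{l m}(θ₁,φ₁)·Y_{l m}(θ₂,φ₂) over m ∈ [−1, 1]; prefactor 4π/(2·1+1) = 4.188790:
  [-1]  conj(Y_{1,-1})(Ω₁) = (0.010887, 0.212883) ; Y_{1,-1}(Ω₂) = (0.317779, -0.127109) ; Δ = (0.030519, 0.066266)
  [+0]  conj(Y_{1,0})(Ω₁) = (-0.384522, -0.000000) ; Y_{1,0}(Ω₂) = (0.066728, 0.000000) ; Δ = (-0.025658, -0.000000)
  [+1]  conj(Y_{1,1})(Ω₁) = (-0.010887, 0.212883) ; Y_{1,1}(Ω₂) = (-0.317779, -0.127109) ; Δ = (0.030519, -0.066266)
Σ over m = (0.035380, 0.000000); ×(4π/3) → (0.148199, 0.000000). Real part: 0.148199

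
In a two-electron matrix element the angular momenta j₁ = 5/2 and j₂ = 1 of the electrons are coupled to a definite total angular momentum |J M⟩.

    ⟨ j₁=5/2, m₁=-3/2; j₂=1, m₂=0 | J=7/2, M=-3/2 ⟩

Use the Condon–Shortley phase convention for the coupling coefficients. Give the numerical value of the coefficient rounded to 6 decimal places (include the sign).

triangle: 0!·5!·2!/8! = 240/40320
(j±m)!: 1!·4!·1!·1!·2!·5! = 5760
prefactor² = (2J+1)·Δ·N² = 1920/7
  k=0: +1/(0!·0!·4!·1!·1!·1!) = 1/24
Σ = 1/24  ⇒  CG² = 1920/7·(1/24)² = 10/21
CG = +√(10/21) = +0.690066

+0.690066  (= +√(10/21))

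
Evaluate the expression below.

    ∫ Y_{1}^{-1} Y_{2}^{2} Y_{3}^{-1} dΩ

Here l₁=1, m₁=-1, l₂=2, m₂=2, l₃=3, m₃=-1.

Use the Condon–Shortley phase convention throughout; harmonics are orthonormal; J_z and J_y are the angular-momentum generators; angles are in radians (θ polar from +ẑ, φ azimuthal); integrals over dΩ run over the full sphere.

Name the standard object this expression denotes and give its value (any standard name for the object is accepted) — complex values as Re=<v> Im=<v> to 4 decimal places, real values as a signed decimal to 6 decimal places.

Gaunt coefficient, -0.082589

This is a Gaunt coefficient — the integral of a triple product of spherical harmonics over the sphere.
m-sum 0 ✓  L=6 even ✓  1≤3≤3 ✓
Π(2lᵢ+1) = 3×5×7 = 105
triangle coeff Δ(1,2,3) = 1/105
Σ_t [0,0]: t=0:+1/4 = 1/4
(3j)²=3/35 [(1 2 3; 0 0 0)], sign=-1
Σ_t [0,0]: t=0:+1/48 = 1/48
(3j)²=1/105 [(1 2 3; -1 2 -1)], sign=+1
⇒ 4πI² = 3/35
I = (-1)√(3/35/(4π)) = -0.08258890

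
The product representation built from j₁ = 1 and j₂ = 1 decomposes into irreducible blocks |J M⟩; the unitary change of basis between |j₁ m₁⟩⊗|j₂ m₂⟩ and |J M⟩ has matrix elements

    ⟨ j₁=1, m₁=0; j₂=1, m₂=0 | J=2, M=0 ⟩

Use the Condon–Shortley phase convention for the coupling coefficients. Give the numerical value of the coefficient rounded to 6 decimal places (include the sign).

+√(2/3) ≈ +0.816497

√[5·0!2!2!/5! · 1!1!1!1!2!2!] = √(2/3)
  +(−1)^0/∏(0,0,1,1,1,1)! = 1  (running 1)
⟨..|..⟩ = √(2/3)·(1) = +0.816497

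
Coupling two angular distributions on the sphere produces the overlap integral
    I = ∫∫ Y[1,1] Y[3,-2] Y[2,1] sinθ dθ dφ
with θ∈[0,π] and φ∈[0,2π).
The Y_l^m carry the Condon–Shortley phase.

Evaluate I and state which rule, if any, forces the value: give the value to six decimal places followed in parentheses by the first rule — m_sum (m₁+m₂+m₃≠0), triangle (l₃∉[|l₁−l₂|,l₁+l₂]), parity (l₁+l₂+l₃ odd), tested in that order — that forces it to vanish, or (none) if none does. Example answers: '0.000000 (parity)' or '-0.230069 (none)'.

m-sum 0 ✓  L=6 even ✓  2≤2≤4 ✓
Π(2lᵢ+1) = 3×7×5 = 105
triangle coeff Δ(1,3,2) = 1/105
Σ_t [1,1]: t=1:−1/4 = -1/4
(3j)²=3/35 [(1 3 2; 0 0 0)], sign=-1
Σ_t [0,0]: t=0:+1/12 = 1/12
(3j)²=2/21 [(1 3 2; 1 -2 1)], sign=-1
⇒ 4πI² = 6/7
I = (+1)√(6/7/(4π)) = 0.26116903
No selection rule forces the value: the integral is nonzero (none).

0.261169 (none)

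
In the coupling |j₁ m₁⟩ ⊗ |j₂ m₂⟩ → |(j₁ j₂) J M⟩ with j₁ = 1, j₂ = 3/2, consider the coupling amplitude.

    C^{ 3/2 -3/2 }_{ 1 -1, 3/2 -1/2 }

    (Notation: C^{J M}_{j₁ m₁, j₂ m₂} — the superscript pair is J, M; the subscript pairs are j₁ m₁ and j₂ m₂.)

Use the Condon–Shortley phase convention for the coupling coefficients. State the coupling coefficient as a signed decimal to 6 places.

−√(2/5) ≈ -0.632456

√[4·1!1!2!/5! · 0!2!1!2!0!3!] = √(8/5)
  +(−1)^1/∏(1,0,1,0,0,2)! = -1/2  (running -1/2)
⟨..|..⟩ = √(8/5)·(-1/2) = -0.632456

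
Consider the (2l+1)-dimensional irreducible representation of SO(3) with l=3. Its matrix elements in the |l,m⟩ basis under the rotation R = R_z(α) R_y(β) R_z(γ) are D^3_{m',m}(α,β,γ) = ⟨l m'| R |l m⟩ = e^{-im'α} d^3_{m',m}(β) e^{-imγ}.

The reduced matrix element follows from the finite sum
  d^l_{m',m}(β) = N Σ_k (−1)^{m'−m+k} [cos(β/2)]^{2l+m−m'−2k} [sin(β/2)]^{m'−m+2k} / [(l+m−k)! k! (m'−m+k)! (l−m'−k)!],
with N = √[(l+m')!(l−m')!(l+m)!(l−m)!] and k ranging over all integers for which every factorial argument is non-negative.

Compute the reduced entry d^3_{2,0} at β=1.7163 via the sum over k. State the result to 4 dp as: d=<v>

d=-0.1944

d^3_{2,0}(β=1.7163) via the finite sum:
c=cos(1.716300/2)=0.653838, s=sin(1.716300/2)=0.756634; N=√[120·1·6·6]=65.726707
k∈{0,1} keeps every argument non-negative
  k=0: (−1)^2·65.7267/(12)·0.6538^4·0.7566^2 = +0.573079
  k=1: (−1)^3·65.7267/(12)·0.6538^2·0.7566^4 = -0.767442
d^3_{2,0}(1.7163) = +0.573079 -0.767442 = -0.194363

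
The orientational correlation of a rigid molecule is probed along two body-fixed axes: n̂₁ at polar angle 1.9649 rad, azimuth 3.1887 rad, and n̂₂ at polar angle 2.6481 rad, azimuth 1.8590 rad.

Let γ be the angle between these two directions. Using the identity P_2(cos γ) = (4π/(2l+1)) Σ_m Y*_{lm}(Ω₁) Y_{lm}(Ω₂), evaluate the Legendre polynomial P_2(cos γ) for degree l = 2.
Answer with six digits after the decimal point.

Term-by-term m-sum for l=2 (normalisation 4π/5 = 2.513274):
  m=-2: Y*=0.32786 + 0.03098j  Y=-0.07267 + 0.04724j  product -0.02529 + 0.01324j
  m=-1: Y*=0.27360 + 0.01290j  Y=0.09161 + 0.30900j  product 0.02108 + 0.08572j
  m=+0: Y*=-0.17589 + 0.00000j  Y=0.41847 + 0.00000j  product -0.07360 + 0.00000j
  m=+1: Y*=-0.27360 + 0.01290j  Y=-0.09161 + 0.30900j  product 0.02108 - 0.08572j
  m=+2: Y*=0.32786 - 0.03098j  Y=-0.07267 - 0.04724j  product -0.02529 - 0.01324j
Σ over m = -0.08203 - 0.00000j; ×(4π/5) → -0.20616 - 0.00000j. Real part: -0.206157

-0.206157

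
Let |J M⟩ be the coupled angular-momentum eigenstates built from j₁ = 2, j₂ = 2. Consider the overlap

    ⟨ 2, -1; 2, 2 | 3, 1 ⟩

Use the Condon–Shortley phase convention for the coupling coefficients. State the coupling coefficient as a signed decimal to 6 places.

√[7·1!3!3!/8! · 1!3!4!0!4!2!] = √(216/5)
  +(−1)^1/∏(1,0,2,3,1,0)! = -1/12  (running -1/12)
⟨..|..⟩ = √(216/5)·(-1/12) = -0.547723

−√(3/10) ≈ -0.547723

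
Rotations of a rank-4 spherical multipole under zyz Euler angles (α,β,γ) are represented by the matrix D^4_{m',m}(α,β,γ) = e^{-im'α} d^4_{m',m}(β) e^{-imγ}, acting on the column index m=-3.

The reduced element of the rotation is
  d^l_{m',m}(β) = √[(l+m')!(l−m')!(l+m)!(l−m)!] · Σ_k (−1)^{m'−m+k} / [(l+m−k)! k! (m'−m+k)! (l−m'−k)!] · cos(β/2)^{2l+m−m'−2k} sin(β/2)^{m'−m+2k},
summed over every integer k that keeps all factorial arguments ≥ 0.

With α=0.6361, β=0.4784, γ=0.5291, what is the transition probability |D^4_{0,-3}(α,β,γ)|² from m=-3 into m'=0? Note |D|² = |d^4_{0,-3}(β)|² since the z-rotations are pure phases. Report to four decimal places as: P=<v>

P=0.0164

First d^4_{0,-3}(β=0.4784), then the phase factors e^{-i(0)α} and e^{-i(-3)γ}:
With c≡cos(β/2)=0.971528 and s≡sin(β/2)=0.236925, N=[24·24·1·5040]^{1/2}=1703.830978
The bounds max(0,m−m')=0 and min(l+m,l−m')=1 give 2 terms
  k=0: (−1)^3·1703.8310/(144)·0.9715^5·0.2369^3 = -0.136200
  k=1: (−1)^4·1703.8310/(144)·0.9715^3·0.2369^5 = +0.008100
d^4_{0,-3}(0.4784) = -0.136200 +0.008100 = -0.128099
|D^4_{0,-3}|² = |d^4_{0,-3}(β)|² = (-0.128099)² = 0.016409 (the z-rotation phases have unit modulus)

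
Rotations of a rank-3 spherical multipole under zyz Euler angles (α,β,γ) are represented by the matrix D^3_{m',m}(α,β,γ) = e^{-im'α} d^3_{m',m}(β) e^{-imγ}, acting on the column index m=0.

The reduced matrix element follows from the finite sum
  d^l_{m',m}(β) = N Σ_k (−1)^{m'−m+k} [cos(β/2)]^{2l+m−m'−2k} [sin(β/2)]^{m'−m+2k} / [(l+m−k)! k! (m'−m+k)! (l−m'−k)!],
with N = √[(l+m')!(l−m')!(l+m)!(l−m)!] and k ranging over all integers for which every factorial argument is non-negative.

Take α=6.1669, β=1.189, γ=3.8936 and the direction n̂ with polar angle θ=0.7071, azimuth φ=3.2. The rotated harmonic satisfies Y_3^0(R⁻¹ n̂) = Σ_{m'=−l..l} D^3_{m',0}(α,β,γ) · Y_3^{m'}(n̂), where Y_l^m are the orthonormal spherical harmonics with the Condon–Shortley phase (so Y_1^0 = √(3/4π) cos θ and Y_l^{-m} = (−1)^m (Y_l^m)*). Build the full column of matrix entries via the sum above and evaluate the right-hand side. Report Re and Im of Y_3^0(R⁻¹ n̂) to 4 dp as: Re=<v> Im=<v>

Re=0.2917 Im=0.0000

Need the full column D^3_{m',0} for m'=−3..3 at α=6.1669, β=1.1890, γ=3.8936.
cos(β/2)=0.828429, sin(β/2)=0.560095
d^3_{-3,0}: single k=3 term ⇒ +0.446750;  D = +0.419840-0.152709i
d^3_{-2,0}: k∈[2..3] ⇒ +0.809289 -0.369927 = +0.439362;  D = +0.427533-0.101264i
d^3_{-1,0}: k∈[1..3] ⇒ +0.757055 -1.038153 +0.158180 = -0.122917;  D = -0.122087+0.014261i
d^3_{0,0}: k∈[0..3] ⇒ +0.323244 -1.329798 +0.607853 -0.030872 = -0.429574;  D = -0.429574+0.000000i
d^3_{1,0}: k∈[0..2] ⇒ -0.757055 +1.038153 -0.158180 = +0.122917;  D = +0.122087+0.014261i
d^3_{2,0}: k∈[0..1] ⇒ +0.809289 -0.369927 = +0.439362;  D = +0.427533+0.101264i
d^3_{3,0}: single k=0 term ⇒ -0.446750;  D = -0.419840-0.152709i
Y_3^{m'}(θ=0.7071,φ=3.2) and Σ D·Y over m':
  (+0.4198-0.1527i)·(-0.1126+0.0199i)  (+0.4275-0.1013i)·(+0.3257-0.0382i)  (-0.1221+0.0143i)·(-0.3961+0.0232i)  (-0.4296+0.0000i)·(-0.0312+0.0000i)  (+0.1221+0.0143i)·(+0.3961+0.0232i)  (+0.4275+0.1013i)·(+0.3257+0.0382i)  (-0.4198-0.1527i)·(+0.1126+0.0199i)
Y_3^0(R⁻¹ n̂) = +0.291712+0.000000i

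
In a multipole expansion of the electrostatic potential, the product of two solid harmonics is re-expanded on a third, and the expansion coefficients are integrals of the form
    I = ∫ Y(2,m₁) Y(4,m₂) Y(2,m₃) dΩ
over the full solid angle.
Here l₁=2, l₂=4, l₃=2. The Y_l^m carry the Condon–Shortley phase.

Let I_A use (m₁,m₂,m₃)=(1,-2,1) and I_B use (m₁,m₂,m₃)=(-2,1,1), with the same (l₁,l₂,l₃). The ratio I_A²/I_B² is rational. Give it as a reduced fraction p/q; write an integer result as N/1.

Same 2,4,2: normalisation and zero-m 3j drop out of the ratio.
A: Δ: 4! 0! 4! / 9! → 1/630; sum: t=1:−1/36 = -1/36; 3j²(2 4 2; 1 -2 1) = Δ·Π!·Σ² = 4/63  (sign +1)
B: Δ: 4! 0! 4! / 9! → 1/630; sum: t=4:+1/144 = 1/144; 3j²(2 4 2; -2 1 1) = Δ·Π!·Σ² = 1/126  (sign -1)
I_A²/I_B² = (4/63)/(1/126) = 8/1

8/1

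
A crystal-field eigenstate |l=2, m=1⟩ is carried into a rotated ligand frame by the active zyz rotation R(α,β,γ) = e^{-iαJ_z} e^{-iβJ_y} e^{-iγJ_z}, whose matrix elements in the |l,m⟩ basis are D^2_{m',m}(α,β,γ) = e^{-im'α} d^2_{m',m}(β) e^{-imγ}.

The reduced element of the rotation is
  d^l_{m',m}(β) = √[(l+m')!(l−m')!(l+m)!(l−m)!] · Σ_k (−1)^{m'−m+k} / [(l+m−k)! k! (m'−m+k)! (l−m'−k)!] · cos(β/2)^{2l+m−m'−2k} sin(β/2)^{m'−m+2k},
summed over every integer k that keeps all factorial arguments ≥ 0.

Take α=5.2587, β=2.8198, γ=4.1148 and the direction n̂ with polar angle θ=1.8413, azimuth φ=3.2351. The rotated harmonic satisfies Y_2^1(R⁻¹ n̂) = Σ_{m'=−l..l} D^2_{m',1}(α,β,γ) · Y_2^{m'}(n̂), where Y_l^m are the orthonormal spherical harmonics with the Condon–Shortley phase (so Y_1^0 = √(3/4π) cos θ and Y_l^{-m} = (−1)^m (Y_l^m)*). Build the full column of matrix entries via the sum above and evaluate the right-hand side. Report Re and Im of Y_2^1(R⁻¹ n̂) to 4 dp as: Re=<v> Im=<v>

Need the full column D^2_{m',1} for m'=−2..2 at α=5.2587, β=2.8198, γ=4.1148.
cos(β/2)=0.160203, sin(β/2)=0.987084
d^2_{-2,1}: single k=3 term ⇒ +0.308151;  D = +0.305956+0.036710i
d^2_{-1,1}: k∈[2..3] ⇒ +0.075019 -0.949329 = -0.874310;  D = -0.362006-0.795845i
d^2_{0,1}: k∈[1..2] ⇒ +0.009941 -0.377406 = -0.367465;  D = +0.206754-0.303781i
d^2_{1,1}: k∈[0..1] ⇒ +0.000659 -0.075019 = -0.074360;  D = +0.074263+0.003811i
d^2_{2,1}: single k=0 term ⇒ -0.008117;  D = +0.003856+0.007143i
Y_2^{m'}(θ=1.8413,φ=3.2351) and Σ D·Y over m':
  (+0.3060+0.0367i)·(+0.3524-0.0667i)  (-0.3620-0.7958i)·(+0.1981-0.0186i)  (+0.2068-0.3038i)·(-0.2478+0.0000i)  (+0.0743+0.0038i)·(-0.1981-0.0186i)  (+0.0039+0.0071i)·(+0.3524+0.0667i)
Y_2^1(R⁻¹ n̂) = -0.041198-0.082443i

Re=-0.0412 Im=-0.0824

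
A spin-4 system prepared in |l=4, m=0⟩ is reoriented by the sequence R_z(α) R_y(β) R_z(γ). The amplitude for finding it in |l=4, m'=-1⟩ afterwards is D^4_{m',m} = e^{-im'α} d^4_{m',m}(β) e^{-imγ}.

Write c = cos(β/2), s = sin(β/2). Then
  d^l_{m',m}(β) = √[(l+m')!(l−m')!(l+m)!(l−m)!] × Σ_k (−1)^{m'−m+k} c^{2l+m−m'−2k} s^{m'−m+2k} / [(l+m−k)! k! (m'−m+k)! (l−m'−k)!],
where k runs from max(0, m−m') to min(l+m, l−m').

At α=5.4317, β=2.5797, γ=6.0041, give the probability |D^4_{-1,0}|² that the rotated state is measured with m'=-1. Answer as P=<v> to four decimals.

P=0.2574

First d^4_{-1,0}(β=2.5797), then the phase factors e^{-i(-1)α} and e^{-i(0)γ}:
With c≡cos(β/2)=0.277265 and s≡sin(β/2)=0.960793, N=[6·120·24·24]^{1/2}=643.987578
k∈{1,2,3,4} keeps every argument non-negative
  k=1: (−1)^0·643.9876/(144)·0.2773^7·0.9608^1 = +0.000541
  k=2: (−1)^1·643.9876/(24)·0.2773^5·0.9608^3 = -0.038997
  k=3: (−1)^2·643.9876/(24)·0.2773^3·0.9608^5 = +0.468276
  k=4: (−1)^3·643.9876/(144)·0.2773^1·0.9608^7 = -0.937174
d^4_{-1,0}(2.5797) = +0.000541 -0.038997 +0.468276 -0.937174 = -0.507354
|D^4_{-1,0}|² = |d^4_{-1,0}(β)|² = (-0.507354)² = 0.257408 (the z-rotation phases have unit modulus)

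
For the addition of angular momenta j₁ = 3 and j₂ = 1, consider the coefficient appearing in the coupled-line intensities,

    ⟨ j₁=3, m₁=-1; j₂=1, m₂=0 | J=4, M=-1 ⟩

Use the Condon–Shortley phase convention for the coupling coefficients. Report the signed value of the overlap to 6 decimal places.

triangle: 0!*6!*2!/9! = 1440/362880
(j±m)!: 2!*4!*1!*1!*3!*5! = 34560
prefactor² = (2J+1)*Δ*N² = 8640/7
  k=0: +1/(0!*0!*4!*1!*2!*1!) = 1/48
Σ = 1/48  ⇒  CG² = 8640/7*(1/48)² = 15/28
CG = +√(15/28) = +0.731925

+0.731925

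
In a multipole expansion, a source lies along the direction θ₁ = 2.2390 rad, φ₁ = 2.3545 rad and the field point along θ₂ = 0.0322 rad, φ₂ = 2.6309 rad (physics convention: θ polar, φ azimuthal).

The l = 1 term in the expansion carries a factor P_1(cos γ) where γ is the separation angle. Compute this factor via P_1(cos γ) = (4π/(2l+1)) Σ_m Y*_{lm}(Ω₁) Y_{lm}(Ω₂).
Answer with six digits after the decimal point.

Summing Y*_{l m}(θ₁,φ₁)·Y_{l m}(θ₂,φ₂) over m ∈ [−1, 1]; prefactor 4π/(2·1+1) = 4.188790:
  m=-1: Y*=-0.19144 + 0.19209j  Y=-0.00970 - 0.00544j  product 0.00290 - 0.00082j
  m=+0: Y*=-0.30273 + 0.00000j  Y=0.48835 + 0.00000j  product -0.14784 + 0.00000j
  m=+1: Y*=0.19144 + 0.19209j  Y=0.00970 - 0.00544j  product 0.00290 + 0.00082j
Accumulated sum -0.14203 + 0.00000j; after 4π/(2l+1) scaling, -0.59494 + 0.00000j ⇒ P_1 = -0.594944

-0.594944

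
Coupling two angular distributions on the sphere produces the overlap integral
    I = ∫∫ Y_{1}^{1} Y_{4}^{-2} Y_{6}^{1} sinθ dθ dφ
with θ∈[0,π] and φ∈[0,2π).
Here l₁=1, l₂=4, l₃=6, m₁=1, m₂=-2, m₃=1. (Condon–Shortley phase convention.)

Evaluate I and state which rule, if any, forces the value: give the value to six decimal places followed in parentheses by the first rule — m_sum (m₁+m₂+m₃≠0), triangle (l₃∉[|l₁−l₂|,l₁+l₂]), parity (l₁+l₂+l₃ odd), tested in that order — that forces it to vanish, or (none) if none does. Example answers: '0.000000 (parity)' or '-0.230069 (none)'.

|1−4|≤6≤1+4 violated ⇒ I = 0

0.000000 (triangle)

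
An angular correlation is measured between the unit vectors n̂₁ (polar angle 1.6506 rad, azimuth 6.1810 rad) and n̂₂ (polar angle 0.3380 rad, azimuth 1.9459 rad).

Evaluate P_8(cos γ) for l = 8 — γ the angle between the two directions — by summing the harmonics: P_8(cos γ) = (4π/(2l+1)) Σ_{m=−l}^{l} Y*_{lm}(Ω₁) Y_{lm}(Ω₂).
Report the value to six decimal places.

Term-by-term m-sum for l=8 (normalisation 4π/17 = 0.739198):
  [-8]  conj(Y_{8,-8})(Ω₁) = +0.343706-0.366501i ; Y_{8,-8}(Ω₂) = -0.000075-0.000011i ; Δ = -0.000030+0.000024i
  [-7]  conj(Y_{8,-7})(Ω₁) = -0.121336+0.105414i ; Y_{8,-7}(Ω₂) = +0.000423-0.000746i ; Δ = +0.000027+0.000135i
  [-6]  conj(Y_{8,-6})(Ω₁) = -0.273233+0.192236i ; Y_{8,-6}(Ω₂) = +0.003886+0.004807i ; Δ = -0.001986-0.000566i
  [-5]  conj(Y_{8,-5})(Ω₁) = +0.161648-0.090616i ; Y_{8,-5}(Ω₂) = -0.030370+0.009552i ; Δ = -0.004044+0.004296i
  [-4]  conj(Y_{8,-4})(Ω₁) = +0.256653-0.111165i ; Y_{8,-4}(Ω₂) = +0.008442-0.119753i ; Δ = -0.011146-0.031674i
  [-3]  conj(Y_{8,-3})(Ω₁) = -0.186500+0.059034i ; Y_{8,-3}(Ω₂) = +0.291578+0.139228i ; Δ = -0.062598-0.008753i
  [-2]  conj(Y_{8,-2})(Ω₁) = -0.249814+0.051777i ; Y_{8,-2}(Ω₂) = -0.412932+0.384846i ; Δ = +0.083230-0.117520i
  [-1]  conj(Y_{8,-1})(Ω₁) = +0.198661-0.020371i ; Y_{8,-1}(Ω₂) = -0.166344-0.422464i ; Δ = -0.041652-0.080539i
  [+0]  conj(Y_{8,0})(Ω₁) = +0.247790-0.000000i ; Y_{8,0}(Ω₂) = -0.252101+0.000000i ; Δ = -0.062468+0.000000i
  [+1]  conj(Y_{8,1})(Ω₁) = -0.198661-0.020371i ; Y_{8,1}(Ω₂) = +0.166344-0.422464i ; Δ = -0.041652+0.080539i
  [+2]  conj(Y_{8,2})(Ω₁) = -0.249814-0.051777i ; Y_{8,2}(Ω₂) = -0.412932-0.384846i ; Δ = +0.083230+0.117520i
  [+3]  conj(Y_{8,3})(Ω₁) = +0.186500+0.059034i ; Y_{8,3}(Ω₂) = -0.291578+0.139228i ; Δ = -0.062598+0.008753i
  [+4]  conj(Y_{8,4})(Ω₁) = +0.256653+0.111165i ; Y_{8,4}(Ω₂) = +0.008442+0.119753i ; Δ = -0.011146+0.031674i
  [+5]  conj(Y_{8,5})(Ω₁) = -0.161648-0.090616i ; Y_{8,5}(Ω₂) = +0.030370+0.009552i ; Δ = -0.004044-0.004296i
  [+6]  conj(Y_{8,6})(Ω₁) = -0.273233-0.192236i ; Y_{8,6}(Ω₂) = +0.003886-0.004807i ; Δ = -0.001986+0.000566i
  [+7]  conj(Y_{8,7})(Ω₁) = +0.121336+0.105414i ; Y_{8,7}(Ω₂) = -0.000423-0.000746i ; Δ = +0.000027-0.000135i
  [+8]  conj(Y_{8,8})(Ω₁) = +0.343706+0.366501i ; Y_{8,8}(Ω₂) = -0.000075+0.000011i ; Δ = -0.000030-0.000024i
Total Σ_m = -0.138864-0.000000i. Multiply by 0.739198: -0.102648-0.000000i. P_8(cos γ) = -0.102648

-0.102648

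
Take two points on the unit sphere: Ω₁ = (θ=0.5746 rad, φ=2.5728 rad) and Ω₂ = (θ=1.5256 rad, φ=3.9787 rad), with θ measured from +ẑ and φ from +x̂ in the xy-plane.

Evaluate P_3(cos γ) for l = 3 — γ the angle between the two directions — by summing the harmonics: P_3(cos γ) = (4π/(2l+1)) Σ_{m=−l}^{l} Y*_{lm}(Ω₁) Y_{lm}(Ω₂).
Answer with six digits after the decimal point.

-0.185447

Addition theorem: P_3(cos γ) = (4π/7) Σ_m Y*_{lm}(Ω₁) Y_{lm}(Ω₂), m = −3…3:
  term(m=-3) = -0.01323 + 0.02452j   from Y*(Ω₁)=0.00905 + 0.06637j, Y(Ω₂)=0.33603 + 0.24514j
  term(m=-2) = -0.01105 - 0.00378j   from Y*(Ω₁)=0.10638 - 0.23000j, Y(Ω₂)=-0.00476 - 0.04583j
  term(m=-1) = -0.02325 + 0.13970j   from Y*(Ω₁)=-0.37339 + 0.23870j, Y(Ω₂)=0.21398 - 0.23734j
  term(m=+0) = -0.00826 + 0.00000j   from Y*(Ω₁)=0.16384 + 0.00000j, Y(Ω₂)=-0.05041 + 0.00000j
  term(m=+1) = -0.02325 - 0.13970j   from Y*(Ω₁)=0.37339 + 0.23870j, Y(Ω₂)=-0.21398 - 0.23734j
  term(m=+2) = -0.01105 + 0.00378j   from Y*(Ω₁)=0.10638 + 0.23000j, Y(Ω₂)=-0.00476 + 0.04583j
  term(m=+3) = -0.01323 - 0.02452j   from Y*(Ω₁)=-0.00905 + 0.06637j, Y(Ω₂)=-0.33603 + 0.24514j
Accumulated sum -0.10330 + 0.00000j; after 4π/(2l+1) scaling, -0.18545 + 0.00000j ⇒ P_3 = -0.185447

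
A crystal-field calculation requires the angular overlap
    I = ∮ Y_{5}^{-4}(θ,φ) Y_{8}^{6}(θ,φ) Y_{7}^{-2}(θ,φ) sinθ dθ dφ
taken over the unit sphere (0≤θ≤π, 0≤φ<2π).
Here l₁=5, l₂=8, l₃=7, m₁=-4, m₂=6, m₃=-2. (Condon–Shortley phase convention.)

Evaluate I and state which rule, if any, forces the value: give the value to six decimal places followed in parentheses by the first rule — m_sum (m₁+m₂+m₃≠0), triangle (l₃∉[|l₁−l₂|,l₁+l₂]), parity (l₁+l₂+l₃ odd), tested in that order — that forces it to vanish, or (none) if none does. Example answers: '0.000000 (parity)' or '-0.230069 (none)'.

-0.146782 (none)

Checks pass: Σm=0; 20 even; l₃=7∈[3,13].
(2·5+1)(2·8+1)(2·7+1) = 2805
Δ: 6! 4! 10! / 21! → 1/814773960
sum: t=1:−1/87091200 t=2:+1/4976640 t=3:−1/2073600 t=4:+1/4976640 t=5:−1/87091200 = -1/9676800
3j²(5 8 7; 0 0 0) = Δ·Π!·Σ² = 360/46189  (sign +1)
sum: t=5:−1/1045094400 t=6:+1/348364800 = 1/522547200
3j²(5 8 7; -4 6 -2) = Δ·Π!·Σ² = 4/323  (sign -1)
combine: 4πI² = 2805·360/46189·4/323 = 21600/79781
take √, sign -1: I = -0.14678180
No selection rule forces the value: the integral is nonzero (none).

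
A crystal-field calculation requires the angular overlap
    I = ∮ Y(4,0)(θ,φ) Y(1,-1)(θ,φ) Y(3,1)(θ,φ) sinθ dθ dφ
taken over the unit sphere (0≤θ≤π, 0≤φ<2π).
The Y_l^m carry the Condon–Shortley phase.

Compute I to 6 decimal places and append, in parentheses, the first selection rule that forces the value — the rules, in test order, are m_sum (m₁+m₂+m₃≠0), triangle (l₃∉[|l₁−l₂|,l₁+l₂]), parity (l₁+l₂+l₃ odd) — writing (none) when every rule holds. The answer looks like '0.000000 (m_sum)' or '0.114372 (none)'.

0.150786 (none)

Rules hold: Σm=0, L=8 even, 3≤3≤5.
N = 9·3·7 = 189
Δ = 2!·6!·0!/9! = 1/252
Racah Σ t=1..1: t=1:−1/36 = -1/36
⇒ 3j(4 1 3; 0 0 0)² = 4/63, sgn +1
Racah Σ t=0..0: t=0:+1/96 = 1/96
⇒ 3j(4 1 3; 0 -1 1)² = 1/42, sgn +1
4πI² = N·(3j₀)²·(3jₘ)² = 2/7
I = +1·√(0.285714/4π) = 0.15078601
No selection rule forces the value: the integral is nonzero (none).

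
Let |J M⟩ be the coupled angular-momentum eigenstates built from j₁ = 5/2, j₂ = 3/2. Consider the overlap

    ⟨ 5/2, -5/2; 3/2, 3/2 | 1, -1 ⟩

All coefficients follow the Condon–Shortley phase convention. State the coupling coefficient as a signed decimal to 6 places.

-0.707107  (= −√(1/2))

√[3·3!2!0!/6! · 0!5!3!0!0!2!] = √(72)
  +(−1)^3/∏(3,0,2,0,0,0)! = -1/12  (running -1/12)
⟨..|..⟩ = √(72)·(-1/12) = -0.707107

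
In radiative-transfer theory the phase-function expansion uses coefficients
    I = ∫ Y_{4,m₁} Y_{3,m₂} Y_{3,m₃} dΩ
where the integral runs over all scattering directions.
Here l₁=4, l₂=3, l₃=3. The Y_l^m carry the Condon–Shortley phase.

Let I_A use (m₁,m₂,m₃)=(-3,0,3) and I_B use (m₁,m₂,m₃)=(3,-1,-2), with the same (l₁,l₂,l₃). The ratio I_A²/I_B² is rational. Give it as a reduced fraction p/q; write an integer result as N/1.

9/2

l's match ⇒ only the (l;m) 3-j factors differ between A and B.
A: triangle coeff Δ(4,3,3) = 1/34650; Σ_t [3,3]: t=3:−1/288 = -1/288; (3j)²=1/22 [(4 3 3; -3 0 3)], sign=-1
B: triangle coeff Δ(4,3,3) = 1/34650; Σ_t [0,1]: t=0:+1/288 t=1:−1/144 = -1/288; (3j)²=1/99 [(4 3 3; 3 -1 -2)], sign=+1
I_A²/I_B² = (1/22)/(1/99) = 9/2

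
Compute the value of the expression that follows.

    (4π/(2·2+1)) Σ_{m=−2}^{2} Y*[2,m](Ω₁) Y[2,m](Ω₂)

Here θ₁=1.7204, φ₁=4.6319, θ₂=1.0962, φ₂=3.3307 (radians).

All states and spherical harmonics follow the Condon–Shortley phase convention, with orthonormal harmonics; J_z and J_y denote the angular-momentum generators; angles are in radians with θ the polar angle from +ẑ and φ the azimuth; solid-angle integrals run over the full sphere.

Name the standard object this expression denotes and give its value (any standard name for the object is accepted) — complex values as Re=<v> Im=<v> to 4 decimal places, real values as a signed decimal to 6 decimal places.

This sum is the spherical-harmonic addition theorem: it equals the Legendre polynomial P_l(cos γ) of the angle γ between the two directions.
Summing Y*_{l m}(θ₁,φ₁)·Y_{l m}(θ₂,φ₂) over m ∈ [−2, 2]; prefactor 4π/(2·2+1) = 2.513274:
  term(m=-2) = -0.099050+0.059265i   from Y*(Ω₁)=-0.372810+0.060538i, Y(Ω₂)=+0.284010-0.112850i
  term(m=-1) = -0.009523-0.034463i   from Y*(Ω₁)=+0.009155+0.113491i, Y(Ω₂)=-0.308422+0.059030i
  term(m=+0) = +0.034678+0.000000i   from Y*(Ω₁)=-0.294372-0.000000i, Y(Ω₂)=-0.117802+0.000000i
  term(m=+1) = -0.009523+0.034463i   from Y*(Ω₁)=-0.009155+0.113491i, Y(Ω₂)=+0.308422+0.059030i
  term(m=+2) = -0.099050-0.059265i   from Y*(Ω₁)=-0.372810-0.060538i, Y(Ω₂)=+0.284010+0.112850i
Σ over m = -0.182468+0.000000i; ×(4π/5) → -0.458592+0.000000i. Real part: -0.458592

Legendre polynomial (addition theorem), -0.458592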